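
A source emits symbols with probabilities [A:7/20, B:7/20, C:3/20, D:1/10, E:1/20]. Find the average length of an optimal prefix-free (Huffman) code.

Huffman tree construction:
Combine smallest probabilities repeatedly
Resulting codes:
  A: 11 (length 2)
  B: 0 (length 1)
  C: 100 (length 3)
  D: 1011 (length 4)
  E: 1010 (length 4)
Average length = Σ p(s) × length(s) = 2.1000 bits


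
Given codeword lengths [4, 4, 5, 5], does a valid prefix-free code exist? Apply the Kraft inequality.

Kraft inequality: Σ 2^(-l_i) ≤ 1 for prefix-free code
Calculating: 2^(-4) + 2^(-4) + 2^(-5) + 2^(-5)
= 0.0625 + 0.0625 + 0.03125 + 0.03125
= 0.1875
Since 0.1875 ≤ 1, prefix-free code exists


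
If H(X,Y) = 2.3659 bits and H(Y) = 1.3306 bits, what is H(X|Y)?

Chain rule: H(X,Y) = H(X|Y) + H(Y)
H(X|Y) = H(X,Y) - H(Y) = 2.3659 - 1.3306 = 1.0353 bits


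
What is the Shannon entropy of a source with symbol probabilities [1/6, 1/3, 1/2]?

H(X) = -Σ p(x) log₂ p(x)
  -1/6 × log₂(1/6) = 0.4308
  -1/3 × log₂(1/3) = 0.5283
  -1/2 × log₂(1/2) = 0.5000
H(X) = 1.4591 bits


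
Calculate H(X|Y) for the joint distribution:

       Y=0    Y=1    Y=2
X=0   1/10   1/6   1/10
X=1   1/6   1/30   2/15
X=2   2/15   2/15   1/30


H(X|Y) = Σ_y p(y) H(X|Y=y)
  p(Y=0) = 2/5, H(X|Y=0) = 1.5546
  p(Y=1) = 1/3, H(X|Y=1) = 1.3610
  p(Y=2) = 4/15, H(X|Y=2) = 1.4056
H(X|Y) = 0.4000×1.5546 + 0.3333×1.3610 + 0.2667×1.4056 = 1.4503 bits


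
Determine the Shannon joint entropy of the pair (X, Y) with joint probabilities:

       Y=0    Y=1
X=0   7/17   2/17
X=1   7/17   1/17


H(X,Y) = -Σ p(x,y) log₂ p(x,y)
  p(0,0)=7/17: -0.4118 × log₂(0.4118) = 0.5271
  p(0,1)=2/17: -0.1176 × log₂(0.1176) = 0.3632
  p(1,0)=7/17: -0.4118 × log₂(0.4118) = 0.5271
  p(1,1)=1/17: -0.0588 × log₂(0.0588) = 0.2404
H(X,Y) = 1.6579 bits


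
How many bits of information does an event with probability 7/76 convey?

Information content I(x) = -log₂(p(x))
I = -log₂(7/76) = -log₂(0.0921)
I = 3.4406 bits


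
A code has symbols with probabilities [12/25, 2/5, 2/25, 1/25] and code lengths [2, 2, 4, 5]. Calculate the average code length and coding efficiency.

Average length L = Σ p_i × l_i = 2.2800 bits
Entropy H = 1.5143 bits
Efficiency η = H/L × 100% = 66.42%


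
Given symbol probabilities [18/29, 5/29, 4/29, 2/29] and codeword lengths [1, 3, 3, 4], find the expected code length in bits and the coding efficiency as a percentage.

Average length L = Σ p_i × l_i = 1.8276 bits
Entropy H = 1.5246 bits
Efficiency η = H/L × 100% = 83.42%


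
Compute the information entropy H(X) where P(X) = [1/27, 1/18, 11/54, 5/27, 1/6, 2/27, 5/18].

H(X) = -Σ p(x) log₂ p(x)
  -1/27 × log₂(1/27) = 0.1761
  -1/18 × log₂(1/18) = 0.2317
  -11/54 × log₂(11/54) = 0.4676
  -5/27 × log₂(5/27) = 0.4505
  -1/6 × log₂(1/6) = 0.4308
  -2/27 × log₂(2/27) = 0.2781
  -5/18 × log₂(5/18) = 0.5133
H(X) = 2.5482 bits


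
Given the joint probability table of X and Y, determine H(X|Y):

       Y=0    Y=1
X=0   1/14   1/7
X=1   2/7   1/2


H(X|Y) = Σ_y p(y) H(X|Y=y)
  p(Y=0) = 5/14, H(X|Y=0) = 0.7219
  p(Y=1) = 9/14, H(X|Y=1) = 0.7642
H(X|Y) = 0.3571×0.7219 + 0.6429×0.7642 = 0.7491 bits


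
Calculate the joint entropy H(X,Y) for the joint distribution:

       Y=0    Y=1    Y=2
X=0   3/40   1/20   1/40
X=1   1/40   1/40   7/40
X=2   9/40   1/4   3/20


H(X,Y) = -Σ p(x,y) log₂ p(x,y)
  p(0,0)=3/40: -0.0750 × log₂(0.0750) = 0.2803
  p(0,1)=1/20: -0.0500 × log₂(0.0500) = 0.2161
  p(0,2)=1/40: -0.0250 × log₂(0.0250) = 0.1330
  p(1,0)=1/40: -0.0250 × log₂(0.0250) = 0.1330
  p(1,1)=1/40: -0.0250 × log₂(0.0250) = 0.1330
  p(1,2)=7/40: -0.1750 × log₂(0.1750) = 0.4401
  p(2,0)=9/40: -0.2250 × log₂(0.2250) = 0.4842
  p(2,1)=1/4: -0.2500 × log₂(0.2500) = 0.5000
  p(2,2)=3/20: -0.1500 × log₂(0.1500) = 0.4105
H(X,Y) = 2.7303 bits


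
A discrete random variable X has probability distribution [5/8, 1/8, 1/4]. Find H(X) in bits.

H(X) = -Σ p(x) log₂ p(x)
  -5/8 × log₂(5/8) = 0.4238
  -1/8 × log₂(1/8) = 0.3750
  -1/4 × log₂(1/4) = 0.5000
H(X) = 1.2988 bits


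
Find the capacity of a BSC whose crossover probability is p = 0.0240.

For BSC with error probability p:
C = 1 - H(p) where H(p) is binary entropy
H(0.0240) = -0.0240 × log₂(0.0240) - 0.9760 × log₂(0.9760)
H(p) = 0.1633
C = 1 - 0.1633 = 0.8367 bits/use


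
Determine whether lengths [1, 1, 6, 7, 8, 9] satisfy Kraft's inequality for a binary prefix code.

Kraft inequality: Σ 2^(-l_i) ≤ 1 for prefix-free code
Calculating: 2^(-1) + 2^(-1) + 2^(-6) + 2^(-7) + 2^(-8) + 2^(-9)
= 0.5 + 0.5 + 0.015625 + 0.0078125 + 0.00390625 + 0.001953125
= 1.0293
Since 1.0293 > 1, prefix-free code does not exist


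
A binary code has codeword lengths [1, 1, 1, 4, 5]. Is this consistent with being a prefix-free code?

Kraft inequality: Σ 2^(-l_i) ≤ 1 for prefix-free code
Calculating: 2^(-1) + 2^(-1) + 2^(-1) + 2^(-4) + 2^(-5)
= 0.5 + 0.5 + 0.5 + 0.0625 + 0.03125
= 1.5938
Since 1.5938 > 1, prefix-free code does not exist


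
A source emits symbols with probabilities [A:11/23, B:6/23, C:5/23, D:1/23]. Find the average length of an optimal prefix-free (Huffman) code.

Huffman tree construction:
Combine smallest probabilities repeatedly
Resulting codes:
  A: 0 (length 1)
  B: 10 (length 2)
  C: 111 (length 3)
  D: 110 (length 3)
Average length = Σ p(s) × length(s) = 1.7826 bits


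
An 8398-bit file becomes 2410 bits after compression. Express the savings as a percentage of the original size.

Space savings = (1 - Compressed/Original) × 100%
= (1 - 2410/8398) × 100%
= 71.30%


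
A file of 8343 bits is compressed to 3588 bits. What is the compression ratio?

Compression ratio = Original / Compressed
= 8343 / 3588 = 2.33:1


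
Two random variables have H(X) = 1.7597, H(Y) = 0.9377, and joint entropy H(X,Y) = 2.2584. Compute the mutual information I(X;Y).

I(X;Y) = H(X) + H(Y) - H(X,Y)
I(X;Y) = 1.7597 + 0.9377 - 2.2584 = 0.439 bits


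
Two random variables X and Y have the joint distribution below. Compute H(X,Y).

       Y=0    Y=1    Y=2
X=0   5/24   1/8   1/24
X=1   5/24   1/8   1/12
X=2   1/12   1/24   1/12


H(X,Y) = -Σ p(x,y) log₂ p(x,y)
  p(0,0)=5/24: -0.2083 × log₂(0.2083) = 0.4715
  p(0,1)=1/8: -0.1250 × log₂(0.1250) = 0.3750
  p(0,2)=1/24: -0.0417 × log₂(0.0417) = 0.1910
  p(1,0)=5/24: -0.2083 × log₂(0.2083) = 0.4715
  p(1,1)=1/8: -0.1250 × log₂(0.1250) = 0.3750
  p(1,2)=1/12: -0.0833 × log₂(0.0833) = 0.2987
  p(2,0)=1/12: -0.0833 × log₂(0.0833) = 0.2987
  p(2,1)=1/24: -0.0417 × log₂(0.0417) = 0.1910
  p(2,2)=1/12: -0.0833 × log₂(0.0833) = 0.2987
H(X,Y) = 2.9713 bits


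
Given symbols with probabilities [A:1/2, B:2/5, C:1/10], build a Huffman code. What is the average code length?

Huffman tree construction:
Combine smallest probabilities repeatedly
Resulting codes:
  A: 0 (length 1)
  B: 11 (length 2)
  C: 10 (length 2)
Average length = Σ p(s) × length(s) = 1.5000 bits


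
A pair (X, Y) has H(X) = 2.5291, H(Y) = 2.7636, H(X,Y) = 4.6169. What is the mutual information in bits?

I(X;Y) = H(X) + H(Y) - H(X,Y)
I(X;Y) = 2.5291 + 2.7636 - 4.6169 = 0.6758 bits


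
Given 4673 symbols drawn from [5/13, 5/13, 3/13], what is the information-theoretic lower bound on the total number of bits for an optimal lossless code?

Entropy H = 1.5486 bits/symbol
Minimum bits = H × n = 1.5486 × 4673
= 7236.52 bits


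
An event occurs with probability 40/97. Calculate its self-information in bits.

Information content I(x) = -log₂(p(x))
I = -log₂(40/97) = -log₂(0.4124)
I = 1.2780 bits


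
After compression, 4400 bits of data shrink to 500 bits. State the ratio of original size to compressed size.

Compression ratio = Original / Compressed
= 4400 / 500 = 8.80:1


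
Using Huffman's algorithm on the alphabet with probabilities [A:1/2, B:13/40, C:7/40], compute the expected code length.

Huffman tree construction:
Combine smallest probabilities repeatedly
Resulting codes:
  A: 0 (length 1)
  B: 11 (length 2)
  C: 10 (length 2)
Average length = Σ p(s) × length(s) = 1.5000 bits


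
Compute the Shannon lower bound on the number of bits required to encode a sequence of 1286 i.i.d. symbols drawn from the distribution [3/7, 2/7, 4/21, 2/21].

Entropy H = 1.8190 bits/symbol
Minimum bits = H × n = 1.8190 × 1286
= 2339.27 bits


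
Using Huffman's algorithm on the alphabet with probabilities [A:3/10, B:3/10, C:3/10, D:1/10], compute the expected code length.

Huffman tree construction:
Combine smallest probabilities repeatedly
Resulting codes:
  A: 01 (length 2)
  B: 10 (length 2)
  C: 11 (length 2)
  D: 00 (length 2)
Average length = Σ p(s) × length(s) = 2.0000 bits


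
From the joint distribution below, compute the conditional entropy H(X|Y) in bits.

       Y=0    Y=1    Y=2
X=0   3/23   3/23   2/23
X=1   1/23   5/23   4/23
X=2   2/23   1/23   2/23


H(X|Y) = Σ_y p(y) H(X|Y=y)
  p(Y=0) = 6/23, H(X|Y=0) = 1.4591
  p(Y=1) = 9/23, H(X|Y=1) = 1.3516
  p(Y=2) = 8/23, H(X|Y=2) = 1.5000
H(X|Y) = 0.2609×1.4591 + 0.3913×1.3516 + 0.3478×1.5000 = 1.4313 bits


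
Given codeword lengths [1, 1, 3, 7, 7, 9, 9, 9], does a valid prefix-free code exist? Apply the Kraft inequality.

Kraft inequality: Σ 2^(-l_i) ≤ 1 for prefix-free code
Calculating: 2^(-1) + 2^(-1) + 2^(-3) + 2^(-7) + 2^(-7) + 2^(-9) + 2^(-9) + 2^(-9)
= 0.5 + 0.5 + 0.125 + 0.0078125 + 0.0078125 + 0.001953125 + 0.001953125 + 0.001953125
= 1.1465
Since 1.1465 > 1, prefix-free code does not exist


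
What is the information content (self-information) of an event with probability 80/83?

Information content I(x) = -log₂(p(x))
I = -log₂(80/83) = -log₂(0.9639)
I = 0.0531 bits


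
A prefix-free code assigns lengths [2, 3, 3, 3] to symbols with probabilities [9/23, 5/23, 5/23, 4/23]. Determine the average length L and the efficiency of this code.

Average length L = Σ p_i × l_i = 2.6087 bits
Entropy H = 1.9258 bits
Efficiency η = H/L × 100% = 73.82%


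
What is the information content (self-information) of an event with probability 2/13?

Information content I(x) = -log₂(p(x))
I = -log₂(2/13) = -log₂(0.1538)
I = 2.7004 bits


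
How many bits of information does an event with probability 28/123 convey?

Information content I(x) = -log₂(p(x))
I = -log₂(28/123) = -log₂(0.2276)
I = 2.1352 bits


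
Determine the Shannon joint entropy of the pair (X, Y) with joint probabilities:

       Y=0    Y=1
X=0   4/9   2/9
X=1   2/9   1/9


H(X,Y) = -Σ p(x,y) log₂ p(x,y)
  p(0,0)=4/9: -0.4444 × log₂(0.4444) = 0.5200
  p(0,1)=2/9: -0.2222 × log₂(0.2222) = 0.4822
  p(1,0)=2/9: -0.2222 × log₂(0.2222) = 0.4822
  p(1,1)=1/9: -0.1111 × log₂(0.1111) = 0.3522
H(X,Y) = 1.8366 bits


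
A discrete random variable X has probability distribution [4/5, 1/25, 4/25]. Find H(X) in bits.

H(X) = -Σ p(x) log₂ p(x)
  -4/5 × log₂(4/5) = 0.2575
  -1/25 × log₂(1/25) = 0.1858
  -4/25 × log₂(4/25) = 0.4230
H(X) = 0.8663 bits


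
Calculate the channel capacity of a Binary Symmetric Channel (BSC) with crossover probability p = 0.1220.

For BSC with error probability p:
C = 1 - H(p) where H(p) is binary entropy
H(0.1220) = -0.1220 × log₂(0.1220) - 0.8780 × log₂(0.8780)
H(p) = 0.5351
C = 1 - 0.5351 = 0.4649 bits/use


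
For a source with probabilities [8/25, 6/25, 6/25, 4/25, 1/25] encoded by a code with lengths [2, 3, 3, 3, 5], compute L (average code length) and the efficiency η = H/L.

Average length L = Σ p_i × l_i = 2.7600 bits
Entropy H = 2.1231 bits
Efficiency η = H/L × 100% = 76.92%


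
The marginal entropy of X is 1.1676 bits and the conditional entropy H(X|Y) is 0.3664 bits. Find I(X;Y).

I(X;Y) = H(X) - H(X|Y)
I(X;Y) = 1.1676 - 0.3664 = 0.8012 bits


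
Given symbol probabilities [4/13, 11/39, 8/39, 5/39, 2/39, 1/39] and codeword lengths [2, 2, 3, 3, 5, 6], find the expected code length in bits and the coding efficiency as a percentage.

Average length L = Σ p_i × l_i = 2.5897 bits
Entropy H = 2.2422 bits
Efficiency η = H/L × 100% = 86.58%


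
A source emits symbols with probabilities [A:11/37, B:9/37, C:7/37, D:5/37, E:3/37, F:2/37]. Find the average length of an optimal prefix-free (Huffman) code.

Huffman tree construction:
Combine smallest probabilities repeatedly
Resulting codes:
  A: 11 (length 2)
  B: 01 (length 2)
  C: 00 (length 2)
  D: 100 (length 3)
  E: 1011 (length 4)
  F: 1010 (length 4)
Average length = Σ p(s) × length(s) = 2.4054 bits


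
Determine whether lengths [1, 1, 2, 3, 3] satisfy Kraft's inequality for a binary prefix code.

Kraft inequality: Σ 2^(-l_i) ≤ 1 for prefix-free code
Calculating: 2^(-1) + 2^(-1) + 2^(-2) + 2^(-3) + 2^(-3)
= 0.5 + 0.5 + 0.25 + 0.125 + 0.125
= 1.5000
Since 1.5000 > 1, prefix-free code does not exist


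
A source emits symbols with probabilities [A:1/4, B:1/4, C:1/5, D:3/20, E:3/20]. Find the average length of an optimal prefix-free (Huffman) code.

Huffman tree construction:
Combine smallest probabilities repeatedly
Resulting codes:
  A: 01 (length 2)
  B: 10 (length 2)
  C: 00 (length 2)
  D: 110 (length 3)
  E: 111 (length 3)
Average length = Σ p(s) × length(s) = 2.3000 bits


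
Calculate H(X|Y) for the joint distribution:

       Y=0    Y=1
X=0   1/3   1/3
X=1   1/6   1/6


H(X|Y) = Σ_y p(y) H(X|Y=y)
  p(Y=0) = 1/2, H(X|Y=0) = 0.9183
  p(Y=1) = 1/2, H(X|Y=1) = 0.9183
H(X|Y) = 0.5000×0.9183 + 0.5000×0.9183 = 0.9183 bits


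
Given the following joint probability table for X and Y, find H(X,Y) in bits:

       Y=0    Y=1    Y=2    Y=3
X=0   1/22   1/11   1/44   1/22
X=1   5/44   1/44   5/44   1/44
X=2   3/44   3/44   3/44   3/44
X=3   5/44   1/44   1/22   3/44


H(X,Y) = -Σ p(x,y) log₂ p(x,y)
  p(0,0)=1/22: -0.0455 × log₂(0.0455) = 0.2027
  p(0,1)=1/11: -0.0909 × log₂(0.0909) = 0.3145
  p(0,2)=1/44: -0.0227 × log₂(0.0227) = 0.1241
  p(0,3)=1/22: -0.0455 × log₂(0.0455) = 0.2027
  p(1,0)=5/44: -0.1136 × log₂(0.1136) = 0.3565
  p(1,1)=1/44: -0.0227 × log₂(0.0227) = 0.1241
  p(1,2)=5/44: -0.1136 × log₂(0.1136) = 0.3565
  p(1,3)=1/44: -0.0227 × log₂(0.0227) = 0.1241
  p(2,0)=3/44: -0.0682 × log₂(0.0682) = 0.2642
  p(2,1)=3/44: -0.0682 × log₂(0.0682) = 0.2642
  p(2,2)=3/44: -0.0682 × log₂(0.0682) = 0.2642
  p(2,3)=3/44: -0.0682 × log₂(0.0682) = 0.2642
  p(3,0)=5/44: -0.1136 × log₂(0.1136) = 0.3565
  p(3,1)=1/44: -0.0227 × log₂(0.0227) = 0.1241
  p(3,2)=1/22: -0.0455 × log₂(0.0455) = 0.2027
  p(3,3)=3/44: -0.0682 × log₂(0.0682) = 0.2642
H(X,Y) = 3.8094 bits


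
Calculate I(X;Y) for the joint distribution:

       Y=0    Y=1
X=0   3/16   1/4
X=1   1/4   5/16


H(X) = 0.9887, H(Y) = 0.9887, H(X,Y) = 1.9772
I(X;Y) = H(X) + H(Y) - H(X,Y) = 0.0002 bits


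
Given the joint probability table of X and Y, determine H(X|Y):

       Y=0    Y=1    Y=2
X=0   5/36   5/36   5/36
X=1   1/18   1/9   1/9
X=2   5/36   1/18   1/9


H(X|Y) = Σ_y p(y) H(X|Y=y)
  p(Y=0) = 1/3, H(X|Y=0) = 1.4834
  p(Y=1) = 11/36, H(X|Y=1) = 1.4949
  p(Y=2) = 13/36, H(X|Y=2) = 1.5766
H(X|Y) = 0.3333×1.4834 + 0.3056×1.4949 + 0.3611×1.5766 = 1.5206 bits


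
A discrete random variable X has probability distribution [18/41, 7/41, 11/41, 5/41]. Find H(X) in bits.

H(X) = -Σ p(x) log₂ p(x)
  -18/41 × log₂(18/41) = 0.5214
  -7/41 × log₂(7/41) = 0.4354
  -11/41 × log₂(11/41) = 0.5093
  -5/41 × log₂(5/41) = 0.3702
H(X) = 1.8362 bits


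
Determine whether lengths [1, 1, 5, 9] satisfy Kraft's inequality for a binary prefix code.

Kraft inequality: Σ 2^(-l_i) ≤ 1 for prefix-free code
Calculating: 2^(-1) + 2^(-1) + 2^(-5) + 2^(-9)
= 0.5 + 0.5 + 0.03125 + 0.001953125
= 1.0332
Since 1.0332 > 1, prefix-free code does not exist


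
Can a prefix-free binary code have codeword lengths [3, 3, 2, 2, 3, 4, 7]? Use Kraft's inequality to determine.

Kraft inequality: Σ 2^(-l_i) ≤ 1 for prefix-free code
Calculating: 2^(-3) + 2^(-3) + 2^(-2) + 2^(-2) + 2^(-3) + 2^(-4) + 2^(-7)
= 0.125 + 0.125 + 0.25 + 0.25 + 0.125 + 0.0625 + 0.0078125
= 0.9453
Since 0.9453 ≤ 1, prefix-free code exists


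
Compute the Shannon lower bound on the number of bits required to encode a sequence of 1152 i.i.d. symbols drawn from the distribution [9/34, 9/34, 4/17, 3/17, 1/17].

Entropy H = 2.1884 bits/symbol
Minimum bits = H × n = 2.1884 × 1152
= 2521.03 bits


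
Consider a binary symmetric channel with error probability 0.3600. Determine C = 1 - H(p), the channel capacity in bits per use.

For BSC with error probability p:
C = 1 - H(p) where H(p) is binary entropy
H(0.3600) = -0.3600 × log₂(0.3600) - 0.6400 × log₂(0.6400)
H(p) = 0.9427
C = 1 - 0.9427 = 0.0573 bits/use


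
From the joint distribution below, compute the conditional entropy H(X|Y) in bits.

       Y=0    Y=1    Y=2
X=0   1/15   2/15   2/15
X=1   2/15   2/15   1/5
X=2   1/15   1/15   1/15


H(X|Y) = Σ_y p(y) H(X|Y=y)
  p(Y=0) = 4/15, H(X|Y=0) = 1.5000
  p(Y=1) = 1/3, H(X|Y=1) = 1.5219
  p(Y=2) = 2/5, H(X|Y=2) = 1.4591
H(X|Y) = 0.2667×1.5000 + 0.3333×1.5219 + 0.4000×1.4591 = 1.4910 bits


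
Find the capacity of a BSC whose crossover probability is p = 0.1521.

For BSC with error probability p:
C = 1 - H(p) where H(p) is binary entropy
H(0.1521) = -0.1521 × log₂(0.1521) - 0.8479 × log₂(0.8479)
H(p) = 0.6151
C = 1 - 0.6151 = 0.3849 bits/use


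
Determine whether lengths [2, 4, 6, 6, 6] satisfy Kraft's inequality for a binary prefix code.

Kraft inequality: Σ 2^(-l_i) ≤ 1 for prefix-free code
Calculating: 2^(-2) + 2^(-4) + 2^(-6) + 2^(-6) + 2^(-6)
= 0.25 + 0.0625 + 0.015625 + 0.015625 + 0.015625
= 0.3594
Since 0.3594 ≤ 1, prefix-free code exists


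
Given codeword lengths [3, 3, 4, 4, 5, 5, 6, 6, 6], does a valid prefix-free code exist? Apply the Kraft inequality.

Kraft inequality: Σ 2^(-l_i) ≤ 1 for prefix-free code
Calculating: 2^(-3) + 2^(-3) + 2^(-4) + 2^(-4) + 2^(-5) + 2^(-5) + 2^(-6) + 2^(-6) + 2^(-6)
= 0.125 + 0.125 + 0.0625 + 0.0625 + 0.03125 + 0.03125 + 0.015625 + 0.015625 + 0.015625
= 0.4844
Since 0.4844 ≤ 1, prefix-free code exists


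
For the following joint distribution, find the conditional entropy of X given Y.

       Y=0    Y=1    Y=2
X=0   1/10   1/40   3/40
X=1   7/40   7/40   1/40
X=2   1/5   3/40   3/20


H(X|Y) = Σ_y p(y) H(X|Y=y)
  p(Y=0) = 19/40, H(X|Y=0) = 1.5294
  p(Y=1) = 11/40, H(X|Y=1) = 1.2407
  p(Y=2) = 1/4, H(X|Y=2) = 1.2955
H(X|Y) = 0.4750×1.5294 + 0.2750×1.2407 + 0.2500×1.2955 = 1.3915 bits


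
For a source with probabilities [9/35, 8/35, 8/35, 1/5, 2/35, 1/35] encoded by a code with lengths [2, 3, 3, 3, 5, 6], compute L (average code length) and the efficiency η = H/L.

Average length L = Σ p_i × l_i = 2.9429 bits
Entropy H = 2.3241 bits
Efficiency η = H/L × 100% = 78.97%


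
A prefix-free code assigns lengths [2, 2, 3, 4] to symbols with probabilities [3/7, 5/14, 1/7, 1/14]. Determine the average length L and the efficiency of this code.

Average length L = Σ p_i × l_i = 2.2857 bits
Entropy H = 1.7274 bits
Efficiency η = H/L × 100% = 75.57%


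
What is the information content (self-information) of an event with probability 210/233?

Information content I(x) = -log₂(p(x))
I = -log₂(210/233) = -log₂(0.9013)
I = 0.1499 bits


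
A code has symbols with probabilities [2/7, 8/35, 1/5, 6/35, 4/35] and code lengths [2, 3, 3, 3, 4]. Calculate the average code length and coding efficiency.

Average length L = Σ p_i × l_i = 2.8286 bits
Entropy H = 2.2613 bits
Efficiency η = H/L × 100% = 79.94%


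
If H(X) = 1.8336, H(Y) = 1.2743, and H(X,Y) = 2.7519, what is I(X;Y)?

I(X;Y) = H(X) + H(Y) - H(X,Y)
I(X;Y) = 1.8336 + 1.2743 - 2.7519 = 0.356 bits


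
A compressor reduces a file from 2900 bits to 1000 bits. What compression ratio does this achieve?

Compression ratio = Original / Compressed
= 2900 / 1000 = 2.90:1


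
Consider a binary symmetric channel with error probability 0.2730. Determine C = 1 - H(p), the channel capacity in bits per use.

For BSC with error probability p:
C = 1 - H(p) where H(p) is binary entropy
H(0.2730) = -0.2730 × log₂(0.2730) - 0.7270 × log₂(0.7270)
H(p) = 0.8457
C = 1 - 0.8457 = 0.1543 bits/use


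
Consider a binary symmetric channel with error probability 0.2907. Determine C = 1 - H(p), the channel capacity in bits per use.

For BSC with error probability p:
C = 1 - H(p) where H(p) is binary entropy
H(0.2907) = -0.2907 × log₂(0.2907) - 0.7093 × log₂(0.7093)
H(p) = 0.8696
C = 1 - 0.8696 = 0.1304 bits/use


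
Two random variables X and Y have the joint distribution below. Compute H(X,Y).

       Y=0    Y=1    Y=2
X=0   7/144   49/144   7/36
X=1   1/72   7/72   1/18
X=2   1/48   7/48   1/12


H(X,Y) = -Σ p(x,y) log₂ p(x,y)
  p(0,0)=7/144: -0.0486 × log₂(0.0486) = 0.2121
  p(0,1)=49/144: -0.3403 × log₂(0.3403) = 0.5292
  p(0,2)=7/36: -0.1944 × log₂(0.1944) = 0.4594
  p(1,0)=1/72: -0.0139 × log₂(0.0139) = 0.0857
  p(1,1)=7/72: -0.0972 × log₂(0.0972) = 0.3269
  p(1,2)=1/18: -0.0556 × log₂(0.0556) = 0.2317
  p(2,0)=1/48: -0.0208 × log₂(0.0208) = 0.1164
  p(2,1)=7/48: -0.1458 × log₂(0.1458) = 0.4051
  p(2,2)=1/12: -0.0833 × log₂(0.0833) = 0.2987
H(X,Y) = 2.6651 bits


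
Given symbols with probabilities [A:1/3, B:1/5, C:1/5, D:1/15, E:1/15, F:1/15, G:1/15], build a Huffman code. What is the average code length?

Huffman tree construction:
Combine smallest probabilities repeatedly
Resulting codes:
  A: 11 (length 2)
  B: 00 (length 2)
  C: 01 (length 2)
  D: 1000 (length 4)
  E: 1001 (length 4)
  F: 1010 (length 4)
  G: 1011 (length 4)
Average length = Σ p(s) × length(s) = 2.5333 bits


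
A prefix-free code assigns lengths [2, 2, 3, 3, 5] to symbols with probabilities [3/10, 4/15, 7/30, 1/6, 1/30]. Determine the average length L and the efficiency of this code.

Average length L = Σ p_i × l_i = 2.5000 bits
Entropy H = 2.1139 bits
Efficiency η = H/L × 100% = 84.56%


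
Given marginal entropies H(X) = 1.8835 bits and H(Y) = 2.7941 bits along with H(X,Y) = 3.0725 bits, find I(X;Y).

I(X;Y) = H(X) + H(Y) - H(X,Y)
I(X;Y) = 1.8835 + 2.7941 - 3.0725 = 1.6051 bits


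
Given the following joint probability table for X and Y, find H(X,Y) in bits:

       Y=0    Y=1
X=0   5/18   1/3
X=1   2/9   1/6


H(X,Y) = -Σ p(x,y) log₂ p(x,y)
  p(0,0)=5/18: -0.2778 × log₂(0.2778) = 0.5133
  p(0,1)=1/3: -0.3333 × log₂(0.3333) = 0.5283
  p(1,0)=2/9: -0.2222 × log₂(0.2222) = 0.4822
  p(1,1)=1/6: -0.1667 × log₂(0.1667) = 0.4308
H(X,Y) = 1.9547 bits


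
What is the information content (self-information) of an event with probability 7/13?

Information content I(x) = -log₂(p(x))
I = -log₂(7/13) = -log₂(0.5385)
I = 0.8931 bits


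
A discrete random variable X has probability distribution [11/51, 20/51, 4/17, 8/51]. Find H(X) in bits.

H(X) = -Σ p(x) log₂ p(x)
  -11/51 × log₂(11/51) = 0.4773
  -20/51 × log₂(20/51) = 0.5296
  -4/17 × log₂(4/17) = 0.4912
  -8/51 × log₂(8/51) = 0.4192
H(X) = 1.9173 bits


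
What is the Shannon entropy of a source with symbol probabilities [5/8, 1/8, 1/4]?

H(X) = -Σ p(x) log₂ p(x)
  -5/8 × log₂(5/8) = 0.4238
  -1/8 × log₂(1/8) = 0.3750
  -1/4 × log₂(1/4) = 0.5000
H(X) = 1.2988 bits


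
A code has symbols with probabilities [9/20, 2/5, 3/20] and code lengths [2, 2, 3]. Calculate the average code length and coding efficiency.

Average length L = Σ p_i × l_i = 2.1500 bits
Entropy H = 1.4577 bits
Efficiency η = H/L × 100% = 67.80%


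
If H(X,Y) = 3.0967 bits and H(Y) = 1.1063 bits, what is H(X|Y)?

Chain rule: H(X,Y) = H(X|Y) + H(Y)
H(X|Y) = H(X,Y) - H(Y) = 3.0967 - 1.1063 = 1.9904 bits


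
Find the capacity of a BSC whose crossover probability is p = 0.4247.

For BSC with error probability p:
C = 1 - H(p) where H(p) is binary entropy
H(0.4247) = -0.4247 × log₂(0.4247) - 0.5753 × log₂(0.5753)
H(p) = 0.9836
C = 1 - 0.9836 = 0.0164 bits/use


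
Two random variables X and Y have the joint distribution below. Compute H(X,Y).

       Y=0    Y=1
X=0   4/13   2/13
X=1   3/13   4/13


H(X,Y) = -Σ p(x,y) log₂ p(x,y)
  p(0,0)=4/13: -0.3077 × log₂(0.3077) = 0.5232
  p(0,1)=2/13: -0.1538 × log₂(0.1538) = 0.4155
  p(1,0)=3/13: -0.2308 × log₂(0.2308) = 0.4882
  p(1,1)=4/13: -0.3077 × log₂(0.3077) = 0.5232
H(X,Y) = 1.9501 bits


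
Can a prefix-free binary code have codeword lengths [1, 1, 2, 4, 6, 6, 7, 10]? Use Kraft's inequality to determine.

Kraft inequality: Σ 2^(-l_i) ≤ 1 for prefix-free code
Calculating: 2^(-1) + 2^(-1) + 2^(-2) + 2^(-4) + 2^(-6) + 2^(-6) + 2^(-7) + 2^(-10)
= 0.5 + 0.5 + 0.25 + 0.0625 + 0.015625 + 0.015625 + 0.0078125 + 0.0009765625
= 1.3525
Since 1.3525 > 1, prefix-free code does not exist


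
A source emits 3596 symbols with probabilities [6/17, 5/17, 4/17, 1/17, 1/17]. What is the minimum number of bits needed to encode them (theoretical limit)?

Entropy H = 2.0216 bits/symbol
Minimum bits = H × n = 2.0216 × 3596
= 7269.73 bits


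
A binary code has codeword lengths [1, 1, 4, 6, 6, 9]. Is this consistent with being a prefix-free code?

Kraft inequality: Σ 2^(-l_i) ≤ 1 for prefix-free code
Calculating: 2^(-1) + 2^(-1) + 2^(-4) + 2^(-6) + 2^(-6) + 2^(-9)
= 0.5 + 0.5 + 0.0625 + 0.015625 + 0.015625 + 0.001953125
= 1.0957
Since 1.0957 > 1, prefix-free code does not exist


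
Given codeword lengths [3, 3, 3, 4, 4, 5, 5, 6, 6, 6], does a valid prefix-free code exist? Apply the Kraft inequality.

Kraft inequality: Σ 2^(-l_i) ≤ 1 for prefix-free code
Calculating: 2^(-3) + 2^(-3) + 2^(-3) + 2^(-4) + 2^(-4) + 2^(-5) + 2^(-5) + 2^(-6) + 2^(-6) + 2^(-6)
= 0.125 + 0.125 + 0.125 + 0.0625 + 0.0625 + 0.03125 + 0.03125 + 0.015625 + 0.015625 + 0.015625
= 0.6094
Since 0.6094 ≤ 1, prefix-free code exists


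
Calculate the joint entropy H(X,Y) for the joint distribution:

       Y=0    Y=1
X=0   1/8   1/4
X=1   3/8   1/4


H(X,Y) = -Σ p(x,y) log₂ p(x,y)
  p(0,0)=1/8: -0.1250 × log₂(0.1250) = 0.3750
  p(0,1)=1/4: -0.2500 × log₂(0.2500) = 0.5000
  p(1,0)=3/8: -0.3750 × log₂(0.3750) = 0.5306
  p(1,1)=1/4: -0.2500 × log₂(0.2500) = 0.5000
H(X,Y) = 1.9056 bits


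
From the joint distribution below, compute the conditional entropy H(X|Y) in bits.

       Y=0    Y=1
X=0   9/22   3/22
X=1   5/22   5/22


H(X|Y) = Σ_y p(y) H(X|Y=y)
  p(Y=0) = 7/11, H(X|Y=0) = 0.9403
  p(Y=1) = 4/11, H(X|Y=1) = 0.9544
H(X|Y) = 0.6364×0.9403 + 0.3636×0.9544 = 0.9454 bits


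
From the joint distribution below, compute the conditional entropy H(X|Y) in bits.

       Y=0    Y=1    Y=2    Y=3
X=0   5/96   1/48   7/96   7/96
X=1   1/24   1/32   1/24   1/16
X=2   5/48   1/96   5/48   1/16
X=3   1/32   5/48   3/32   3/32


H(X|Y) = Σ_y p(y) H(X|Y=y)
  p(Y=0) = 11/48, H(X|Y=0) = 1.8420
  p(Y=1) = 1/6, H(X|Y=1) = 1.5016
  p(Y=2) = 5/16, H(X|Y=2) = 1.9269
  p(Y=3) = 7/24, H(X|Y=3) = 1.9788
H(X|Y) = 0.2292×1.8420 + 0.1667×1.5016 + 0.3125×1.9269 + 0.2917×1.9788 = 1.8517 bits


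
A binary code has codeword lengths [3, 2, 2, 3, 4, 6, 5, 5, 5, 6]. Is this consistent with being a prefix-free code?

Kraft inequality: Σ 2^(-l_i) ≤ 1 for prefix-free code
Calculating: 2^(-3) + 2^(-2) + 2^(-2) + 2^(-3) + 2^(-4) + 2^(-6) + 2^(-5) + 2^(-5) + 2^(-5) + 2^(-6)
= 0.125 + 0.25 + 0.25 + 0.125 + 0.0625 + 0.015625 + 0.03125 + 0.03125 + 0.03125 + 0.015625
= 0.9375
Since 0.9375 ≤ 1, prefix-free code exists


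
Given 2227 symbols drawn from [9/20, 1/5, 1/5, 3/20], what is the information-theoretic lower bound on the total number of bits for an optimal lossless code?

Entropy H = 1.8577 bits/symbol
Minimum bits = H × n = 1.8577 × 2227
= 4137.14 bits


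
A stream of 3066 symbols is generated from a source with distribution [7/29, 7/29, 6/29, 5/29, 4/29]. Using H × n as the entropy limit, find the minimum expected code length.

Entropy H = 2.2917 bits/symbol
Minimum bits = H × n = 2.2917 × 3066
= 7026.33 bits


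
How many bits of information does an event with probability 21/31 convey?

Information content I(x) = -log₂(p(x))
I = -log₂(21/31) = -log₂(0.6774)
I = 0.5619 bits


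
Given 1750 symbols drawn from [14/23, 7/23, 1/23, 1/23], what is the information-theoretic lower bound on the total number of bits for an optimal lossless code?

Entropy H = 1.3516 bits/symbol
Minimum bits = H × n = 1.3516 × 1750
= 2365.35 bits


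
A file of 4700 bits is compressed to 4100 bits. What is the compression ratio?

Compression ratio = Original / Compressed
= 4700 / 4100 = 1.15:1


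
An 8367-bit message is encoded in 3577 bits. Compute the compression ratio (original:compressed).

Compression ratio = Original / Compressed
= 8367 / 3577 = 2.34:1


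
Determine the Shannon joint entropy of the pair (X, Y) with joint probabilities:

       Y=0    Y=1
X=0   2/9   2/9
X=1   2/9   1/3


H(X,Y) = -Σ p(x,y) log₂ p(x,y)
  p(0,0)=2/9: -0.2222 × log₂(0.2222) = 0.4822
  p(0,1)=2/9: -0.2222 × log₂(0.2222) = 0.4822
  p(1,0)=2/9: -0.2222 × log₂(0.2222) = 0.4822
  p(1,1)=1/3: -0.3333 × log₂(0.3333) = 0.5283
H(X,Y) = 1.9749 bits


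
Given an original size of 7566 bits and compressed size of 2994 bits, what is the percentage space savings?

Space savings = (1 - Compressed/Original) × 100%
= (1 - 2994/7566) × 100%
= 60.43%


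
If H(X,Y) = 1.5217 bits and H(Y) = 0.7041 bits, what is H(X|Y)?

Chain rule: H(X,Y) = H(X|Y) + H(Y)
H(X|Y) = H(X,Y) - H(Y) = 1.5217 - 0.7041 = 0.8176 bits


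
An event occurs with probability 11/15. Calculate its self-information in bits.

Information content I(x) = -log₂(p(x))
I = -log₂(11/15) = -log₂(0.7333)
I = 0.4475 bits


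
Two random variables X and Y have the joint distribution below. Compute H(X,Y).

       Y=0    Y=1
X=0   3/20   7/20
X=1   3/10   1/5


H(X,Y) = -Σ p(x,y) log₂ p(x,y)
  p(0,0)=3/20: -0.1500 × log₂(0.1500) = 0.4105
  p(0,1)=7/20: -0.3500 × log₂(0.3500) = 0.5301
  p(1,0)=3/10: -0.3000 × log₂(0.3000) = 0.5211
  p(1,1)=1/5: -0.2000 × log₂(0.2000) = 0.4644
H(X,Y) = 1.9261 bits


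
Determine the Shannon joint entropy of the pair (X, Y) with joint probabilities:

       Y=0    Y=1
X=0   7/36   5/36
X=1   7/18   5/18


H(X,Y) = -Σ p(x,y) log₂ p(x,y)
  p(0,0)=7/36: -0.1944 × log₂(0.1944) = 0.4594
  p(0,1)=5/36: -0.1389 × log₂(0.1389) = 0.3956
  p(1,0)=7/18: -0.3889 × log₂(0.3889) = 0.5299
  p(1,1)=5/18: -0.2778 × log₂(0.2778) = 0.5133
H(X,Y) = 1.8982 bits


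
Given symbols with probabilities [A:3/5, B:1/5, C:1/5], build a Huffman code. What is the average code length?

Huffman tree construction:
Combine smallest probabilities repeatedly
Resulting codes:
  A: 1 (length 1)
  B: 00 (length 2)
  C: 01 (length 2)
Average length = Σ p(s) × length(s) = 1.4000 bits


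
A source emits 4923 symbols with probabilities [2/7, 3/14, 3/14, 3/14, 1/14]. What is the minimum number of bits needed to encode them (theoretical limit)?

Entropy H = 2.2170 bits/symbol
Minimum bits = H × n = 2.2170 × 4923
= 10914.40 bits


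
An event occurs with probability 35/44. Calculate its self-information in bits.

Information content I(x) = -log₂(p(x))
I = -log₂(35/44) = -log₂(0.7955)
I = 0.3301 bits


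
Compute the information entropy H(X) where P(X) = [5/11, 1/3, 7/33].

H(X) = -Σ p(x) log₂ p(x)
  -5/11 × log₂(5/11) = 0.5170
  -1/3 × log₂(1/3) = 0.5283
  -7/33 × log₂(7/33) = 0.4745
H(X) = 1.5199 bits


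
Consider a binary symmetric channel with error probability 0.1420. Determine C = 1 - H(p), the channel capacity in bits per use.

For BSC with error probability p:
C = 1 - H(p) where H(p) is binary entropy
H(0.1420) = -0.1420 × log₂(0.1420) - 0.8580 × log₂(0.8580)
H(p) = 0.5895
C = 1 - 0.5895 = 0.4105 bits/use


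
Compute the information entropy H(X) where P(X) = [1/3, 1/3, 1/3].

H(X) = -Σ p(x) log₂ p(x)
  -1/3 × log₂(1/3) = 0.5283
  -1/3 × log₂(1/3) = 0.5283
  -1/3 × log₂(1/3) = 0.5283
H(X) = 1.5850 bits


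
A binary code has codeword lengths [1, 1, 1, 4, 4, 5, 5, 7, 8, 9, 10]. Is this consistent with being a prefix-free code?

Kraft inequality: Σ 2^(-l_i) ≤ 1 for prefix-free code
Calculating: 2^(-1) + 2^(-1) + 2^(-1) + 2^(-4) + 2^(-4) + 2^(-5) + 2^(-5) + 2^(-7) + 2^(-8) + 2^(-9) + 2^(-10)
= 0.5 + 0.5 + 0.5 + 0.0625 + 0.0625 + 0.03125 + 0.03125 + 0.0078125 + 0.00390625 + 0.001953125 + 0.0009765625
= 1.7021
Since 1.7021 > 1, prefix-free code does not exist


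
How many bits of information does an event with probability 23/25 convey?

Information content I(x) = -log₂(p(x))
I = -log₂(23/25) = -log₂(0.9200)
I = 0.1203 bits


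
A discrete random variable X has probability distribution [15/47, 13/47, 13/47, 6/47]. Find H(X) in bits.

H(X) = -Σ p(x) log₂ p(x)
  -15/47 × log₂(15/47) = 0.5259
  -13/47 × log₂(13/47) = 0.5128
  -13/47 × log₂(13/47) = 0.5128
  -6/47 × log₂(6/47) = 0.3791
H(X) = 1.9307 bits


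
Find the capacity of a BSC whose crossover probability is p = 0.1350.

For BSC with error probability p:
C = 1 - H(p) where H(p) is binary entropy
H(0.1350) = -0.1350 × log₂(0.1350) - 0.8650 × log₂(0.8650)
H(p) = 0.5710
C = 1 - 0.5710 = 0.4290 bits/use


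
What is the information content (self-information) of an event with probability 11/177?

Information content I(x) = -log₂(p(x))
I = -log₂(11/177) = -log₂(0.0621)
I = 4.0082 bits


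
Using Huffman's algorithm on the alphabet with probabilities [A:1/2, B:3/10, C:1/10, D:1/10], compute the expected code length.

Huffman tree construction:
Combine smallest probabilities repeatedly
Resulting codes:
  A: 0 (length 1)
  B: 11 (length 2)
  C: 100 (length 3)
  D: 101 (length 3)
Average length = Σ p(s) × length(s) = 1.7000 bits


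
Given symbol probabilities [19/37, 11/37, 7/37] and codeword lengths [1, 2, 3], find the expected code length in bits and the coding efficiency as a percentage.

Average length L = Σ p_i × l_i = 1.6757 bits
Entropy H = 1.4685 bits
Efficiency η = H/L × 100% = 87.64%


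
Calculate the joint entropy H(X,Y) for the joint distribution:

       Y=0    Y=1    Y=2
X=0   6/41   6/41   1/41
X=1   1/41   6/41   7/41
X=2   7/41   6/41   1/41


H(X,Y) = -Σ p(x,y) log₂ p(x,y)
  p(0,0)=6/41: -0.1463 × log₂(0.1463) = 0.4057
  p(0,1)=6/41: -0.1463 × log₂(0.1463) = 0.4057
  p(0,2)=1/41: -0.0244 × log₂(0.0244) = 0.1307
  p(1,0)=1/41: -0.0244 × log₂(0.0244) = 0.1307
  p(1,1)=6/41: -0.1463 × log₂(0.1463) = 0.4057
  p(1,2)=7/41: -0.1707 × log₂(0.1707) = 0.4354
  p(2,0)=7/41: -0.1707 × log₂(0.1707) = 0.4354
  p(2,1)=6/41: -0.1463 × log₂(0.1463) = 0.4057
  p(2,2)=1/41: -0.0244 × log₂(0.0244) = 0.1307
H(X,Y) = 2.8858 bits


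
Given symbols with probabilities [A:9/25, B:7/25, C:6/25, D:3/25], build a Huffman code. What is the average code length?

Huffman tree construction:
Combine smallest probabilities repeatedly
Resulting codes:
  A: 11 (length 2)
  B: 10 (length 2)
  C: 01 (length 2)
  D: 00 (length 2)
Average length = Σ p(s) × length(s) = 2.0000 bits


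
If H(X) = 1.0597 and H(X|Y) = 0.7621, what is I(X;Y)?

I(X;Y) = H(X) - H(X|Y)
I(X;Y) = 1.0597 - 0.7621 = 0.2976 bits


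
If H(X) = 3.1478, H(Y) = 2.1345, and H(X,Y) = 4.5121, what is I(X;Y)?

I(X;Y) = H(X) + H(Y) - H(X,Y)
I(X;Y) = 3.1478 + 2.1345 - 4.5121 = 0.7702 bits


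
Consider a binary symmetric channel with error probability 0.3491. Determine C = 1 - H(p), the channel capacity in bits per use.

For BSC with error probability p:
C = 1 - H(p) where H(p) is binary entropy
H(0.3491) = -0.3491 × log₂(0.3491) - 0.6509 × log₂(0.6509)
H(p) = 0.9333
C = 1 - 0.9333 = 0.0667 bits/use


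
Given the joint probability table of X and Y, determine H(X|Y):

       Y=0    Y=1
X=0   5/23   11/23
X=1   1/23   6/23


H(X|Y) = Σ_y p(y) H(X|Y=y)
  p(Y=0) = 6/23, H(X|Y=0) = 0.6500
  p(Y=1) = 17/23, H(X|Y=1) = 0.9367
H(X|Y) = 0.2609×0.6500 + 0.7391×0.9367 = 0.8619 bits


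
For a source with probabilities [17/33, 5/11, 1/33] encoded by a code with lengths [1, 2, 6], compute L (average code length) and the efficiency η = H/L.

Average length L = Σ p_i × l_i = 1.6061 bits
Entropy H = 1.1629 bits
Efficiency η = H/L × 100% = 72.41%


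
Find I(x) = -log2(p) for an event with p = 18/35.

Information content I(x) = -log₂(p(x))
I = -log₂(18/35) = -log₂(0.5143)
I = 0.9594 bits


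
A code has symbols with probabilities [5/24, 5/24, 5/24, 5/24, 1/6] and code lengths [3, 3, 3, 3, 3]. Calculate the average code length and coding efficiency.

Average length L = Σ p_i × l_i = 3.0000 bits
Entropy H = 2.3167 bits
Efficiency η = H/L × 100% = 77.22%


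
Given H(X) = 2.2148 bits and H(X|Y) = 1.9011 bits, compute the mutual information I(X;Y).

I(X;Y) = H(X) - H(X|Y)
I(X;Y) = 2.2148 - 1.9011 = 0.3137 bits


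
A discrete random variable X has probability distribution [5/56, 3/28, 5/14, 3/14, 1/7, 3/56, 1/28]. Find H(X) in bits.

H(X) = -Σ p(x) log₂ p(x)
  -5/56 × log₂(5/56) = 0.3112
  -3/28 × log₂(3/28) = 0.3453
  -5/14 × log₂(5/14) = 0.5305
  -3/14 × log₂(3/14) = 0.4762
  -1/7 × log₂(1/7) = 0.4011
  -3/56 × log₂(3/56) = 0.2262
  -1/28 × log₂(1/28) = 0.1717
H(X) = 2.4621 bits


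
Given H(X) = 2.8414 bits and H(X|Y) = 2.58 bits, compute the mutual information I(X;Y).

I(X;Y) = H(X) - H(X|Y)
I(X;Y) = 2.8414 - 2.58 = 0.2614 bits


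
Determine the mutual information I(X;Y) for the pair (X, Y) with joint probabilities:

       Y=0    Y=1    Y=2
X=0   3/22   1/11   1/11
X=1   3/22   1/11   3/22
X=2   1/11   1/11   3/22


H(X) = 1.5820, H(Y) = 1.5726, H(X,Y) = 3.1404
I(X;Y) = H(X) + H(Y) - H(X,Y) = 0.0143 bits


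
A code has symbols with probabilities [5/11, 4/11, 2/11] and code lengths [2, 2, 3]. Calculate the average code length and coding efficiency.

Average length L = Σ p_i × l_i = 2.1818 bits
Entropy H = 1.4949 bits
Efficiency η = H/L × 100% = 68.52%


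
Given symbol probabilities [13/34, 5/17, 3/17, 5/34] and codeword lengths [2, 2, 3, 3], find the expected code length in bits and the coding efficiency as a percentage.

Average length L = Σ p_i × l_i = 2.3235 bits
Entropy H = 1.8979 bits
Efficiency η = H/L × 100% = 81.68%


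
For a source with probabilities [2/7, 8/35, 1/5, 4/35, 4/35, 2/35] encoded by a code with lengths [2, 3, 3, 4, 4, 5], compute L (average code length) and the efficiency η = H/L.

Average length L = Σ p_i × l_i = 3.0571 bits
Entropy H = 2.4187 bits
Efficiency η = H/L × 100% = 79.12%


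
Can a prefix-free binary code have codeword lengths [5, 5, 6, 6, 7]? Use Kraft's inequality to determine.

Kraft inequality: Σ 2^(-l_i) ≤ 1 for prefix-free code
Calculating: 2^(-5) + 2^(-5) + 2^(-6) + 2^(-6) + 2^(-7)
= 0.03125 + 0.03125 + 0.015625 + 0.015625 + 0.0078125
= 0.1016
Since 0.1016 ≤ 1, prefix-free code exists


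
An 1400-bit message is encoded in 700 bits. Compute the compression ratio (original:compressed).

Compression ratio = Original / Compressed
= 1400 / 700 = 2.00:1


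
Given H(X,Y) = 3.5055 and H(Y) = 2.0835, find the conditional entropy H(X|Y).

Chain rule: H(X,Y) = H(X|Y) + H(Y)
H(X|Y) = H(X,Y) - H(Y) = 3.5055 - 2.0835 = 1.422 bits


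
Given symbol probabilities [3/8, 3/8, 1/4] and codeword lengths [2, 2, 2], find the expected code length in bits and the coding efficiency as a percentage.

Average length L = Σ p_i × l_i = 2.0000 bits
Entropy H = 1.5613 bits
Efficiency η = H/L × 100% = 78.06%


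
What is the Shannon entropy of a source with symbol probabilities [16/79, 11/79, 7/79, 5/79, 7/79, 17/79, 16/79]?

H(X) = -Σ p(x) log₂ p(x)
  -16/79 × log₂(16/79) = 0.4666
  -11/79 × log₂(11/79) = 0.3960
  -7/79 × log₂(7/79) = 0.3098
  -5/79 × log₂(5/79) = 0.2520
  -7/79 × log₂(7/79) = 0.3098
  -17/79 × log₂(17/79) = 0.4769
  -16/79 × log₂(16/79) = 0.4666
H(X) = 2.6778 bits
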